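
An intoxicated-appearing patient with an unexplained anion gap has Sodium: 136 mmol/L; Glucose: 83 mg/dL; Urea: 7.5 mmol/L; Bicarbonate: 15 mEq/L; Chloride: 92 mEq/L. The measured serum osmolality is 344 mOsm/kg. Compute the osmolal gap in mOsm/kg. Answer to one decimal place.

59.9 mOsm/kg

Calculated osmolality = 2·Na + glucose/18 + urea
= 2·136 + 83/18 + 7.5
= 272 + 4.61 + 7.50
= 284.11 mOsm/kg ≈ 284.1 mOsm/kg
Osmolar gap = measured − calculated = 344 − 284.1 = 59.9 mOsm/kg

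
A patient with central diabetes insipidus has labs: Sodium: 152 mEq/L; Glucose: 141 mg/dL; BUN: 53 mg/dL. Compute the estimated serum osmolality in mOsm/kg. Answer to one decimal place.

330.8 mOsm/kg

Calculated osmolality = 2·Na + glucose/18 + BUN/2.8
= 2·152 + 141/18 + 53/2.8
= 304 + 7.83 + 18.93
= 330.76 mOsm/kg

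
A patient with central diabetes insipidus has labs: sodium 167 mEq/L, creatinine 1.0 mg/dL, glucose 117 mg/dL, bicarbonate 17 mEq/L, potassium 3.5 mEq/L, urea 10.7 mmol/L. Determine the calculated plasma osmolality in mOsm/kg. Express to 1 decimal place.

Calculated osmolality = 2·Na + glucose/18 + urea
= 2·167 + 117/18 + 10.7
= 334 + 6.50 + 10.70
= 351.2 mOsm/kg

351.2 mOsm/kg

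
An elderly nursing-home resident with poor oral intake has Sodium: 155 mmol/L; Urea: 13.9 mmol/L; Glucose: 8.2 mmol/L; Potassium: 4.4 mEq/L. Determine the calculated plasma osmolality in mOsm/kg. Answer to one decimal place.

332.1 mOsm/kg

Calculated osmolality = 2·Na + glucose + urea
= 2·155 + 8.2 + 13.9
= 310 + 8.20 + 13.90
= 332.1 mOsm/kg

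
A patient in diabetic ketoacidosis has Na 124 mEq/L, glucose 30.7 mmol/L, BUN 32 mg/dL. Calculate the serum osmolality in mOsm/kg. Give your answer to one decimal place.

290.1 mOsm/kg

Calculated osmolality = 2·Na + glucose + BUN/2.8
= 2·124 + 30.7 + 32/2.8
= 248 + 30.70 + 11.43
= 290.13 mOsm/kg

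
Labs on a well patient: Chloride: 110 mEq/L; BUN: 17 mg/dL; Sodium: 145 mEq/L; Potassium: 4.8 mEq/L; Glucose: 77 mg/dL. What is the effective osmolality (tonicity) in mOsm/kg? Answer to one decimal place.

294.3 mOsm/kg

Effective osmolality excludes urea (freely permeant across cell membranes):
2·Na + glucose/18
= 2·145 + 77/18
= 290 + 4.28
= 294.28 mOsm/kg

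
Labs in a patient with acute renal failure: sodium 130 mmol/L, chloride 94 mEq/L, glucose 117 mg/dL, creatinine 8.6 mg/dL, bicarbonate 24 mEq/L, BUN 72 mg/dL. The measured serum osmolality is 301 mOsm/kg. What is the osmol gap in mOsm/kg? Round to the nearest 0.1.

Calculated osmolality = 2·Na + glucose/18 + BUN/2.8
= 2·130 + 117/18 + 72/2.8
= 260 + 6.50 + 25.71
= 292.21 mOsm/kg ≈ 292.2 mOsm/kg
Osmolar gap = measured − calculated = 301 − 292.2 = 8.8 mOsm/kg

8.8 mOsm/kg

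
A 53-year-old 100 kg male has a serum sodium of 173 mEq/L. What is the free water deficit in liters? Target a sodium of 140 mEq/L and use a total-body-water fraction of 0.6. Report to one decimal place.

14.1 L

TBW = 0.6 · 100 = 60 L
Free water deficit = TBW · (Na/140 − 1)
= 60 · (173/140 − 1)
= 60 · 0.2357
= 14.14 L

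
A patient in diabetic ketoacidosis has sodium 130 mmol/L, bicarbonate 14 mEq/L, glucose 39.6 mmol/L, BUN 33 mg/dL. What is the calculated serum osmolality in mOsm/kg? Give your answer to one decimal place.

311.4 mOsm/kg

Calculated osmolality = 2·Na + glucose + BUN/2.8
= 2·130 + 39.6 + 33/2.8
= 260 + 39.60 + 11.79
= 311.39 mOsm/kg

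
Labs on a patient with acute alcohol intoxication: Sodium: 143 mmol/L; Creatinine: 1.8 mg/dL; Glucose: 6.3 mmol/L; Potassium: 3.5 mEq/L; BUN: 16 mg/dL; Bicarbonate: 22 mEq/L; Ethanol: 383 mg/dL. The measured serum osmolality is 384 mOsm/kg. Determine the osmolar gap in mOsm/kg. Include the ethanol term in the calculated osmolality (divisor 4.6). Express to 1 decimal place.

2.7 mOsm/kg

Calculated osmolality = 2·Na + glucose + BUN/2.8 + ethanol/4.6
= 2·143 + 6.3 + 16/2.8 + 383/4.6
= 286 + 6.30 + 5.71 + 83.26
= 381.27 mOsm/kg ≈ 381.3 mOsm/kg
Osmolar gap = measured − calculated = 384 − 381.3 = 2.7 mOsm/kg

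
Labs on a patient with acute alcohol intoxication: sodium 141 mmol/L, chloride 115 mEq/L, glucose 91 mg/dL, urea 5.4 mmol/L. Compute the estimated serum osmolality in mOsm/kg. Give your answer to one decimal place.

292.5 mOsm/kg

Calculated osmolality = 2·Na + glucose/18 + urea
= 2·141 + 91/18 + 5.4
= 282 + 5.06 + 5.40
= 292.46 mOsm/kg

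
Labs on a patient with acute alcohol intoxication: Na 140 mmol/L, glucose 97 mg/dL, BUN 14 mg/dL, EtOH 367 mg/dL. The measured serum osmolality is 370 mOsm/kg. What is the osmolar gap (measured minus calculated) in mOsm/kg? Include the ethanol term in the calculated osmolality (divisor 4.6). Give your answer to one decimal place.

Calculated osmolality = 2·Na + glucose/18 + BUN/2.8 + ethanol/4.6
= 2·140 + 97/18 + 14/2.8 + 367/4.6
= 280 + 5.39 + 5 + 79.78
= 370.17 mOsm/kg ≈ 370.2 mOsm/kg
Osmolar gap = measured − calculated = 370 − 370.2 = -0.2 mOsm/kg

-0.2 mOsm/kg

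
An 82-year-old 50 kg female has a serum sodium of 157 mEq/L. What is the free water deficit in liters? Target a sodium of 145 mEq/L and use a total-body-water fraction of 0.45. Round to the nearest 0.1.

TBW = 0.45 · 50 = 22.5 L
Free water deficit = TBW · (Na/145 − 1)
= 22.5 · (157/145 − 1)
= 22.5 · 0.0828
= 1.86 L

1.9 L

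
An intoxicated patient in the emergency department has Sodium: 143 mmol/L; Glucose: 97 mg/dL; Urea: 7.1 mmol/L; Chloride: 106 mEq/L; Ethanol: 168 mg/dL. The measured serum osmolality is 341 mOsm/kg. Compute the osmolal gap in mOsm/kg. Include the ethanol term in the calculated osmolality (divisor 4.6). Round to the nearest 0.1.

Calculated osmolality = 2·Na + glucose/18 + urea + ethanol/4.6
= 2·143 + 97/18 + 7.1 + 168/4.6
= 286 + 5.39 + 7.10 + 36.52
= 335.01 mOsm/kg ≈ 335.0 mOsm/kg
Osmolar gap = measured − calculated = 341 − 335.0 = 6.0 mOsm/kg

6.0 mOsm/kg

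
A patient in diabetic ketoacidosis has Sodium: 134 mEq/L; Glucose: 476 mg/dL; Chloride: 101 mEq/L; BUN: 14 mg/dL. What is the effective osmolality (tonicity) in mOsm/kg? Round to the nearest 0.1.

294.4 mOsm/kg

Effective osmolality excludes urea (freely permeant across cell membranes):
2·Na + glucose/18
= 2·134 + 476/18
= 268 + 26.44
= 294.44 mOsm/kg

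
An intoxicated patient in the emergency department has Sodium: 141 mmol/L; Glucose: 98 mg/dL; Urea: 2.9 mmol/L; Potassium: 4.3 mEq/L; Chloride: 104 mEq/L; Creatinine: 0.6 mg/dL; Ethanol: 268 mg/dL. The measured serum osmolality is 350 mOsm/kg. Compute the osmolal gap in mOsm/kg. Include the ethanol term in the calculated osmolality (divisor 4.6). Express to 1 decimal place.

1.4 mOsm/kg

Calculated osmolality = 2·Na + glucose/18 + urea + ethanol/4.6
= 2·141 + 98/18 + 2.9 + 268/4.6
= 282 + 5.44 + 2.90 + 58.26
= 348.6 mOsm/kg ≈ 348.6 mOsm/kg
Osmolar gap = measured − calculated = 350 − 348.6 = 1.4 mOsm/kg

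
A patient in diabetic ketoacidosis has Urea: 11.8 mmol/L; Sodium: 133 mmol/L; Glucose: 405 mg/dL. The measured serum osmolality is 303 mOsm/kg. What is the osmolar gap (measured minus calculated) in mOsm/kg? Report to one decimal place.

2.7 mOsm/kg

Calculated osmolality = 2·Na + glucose/18 + urea
= 2·133 + 405/18 + 11.8
= 266 + 22.50 + 11.80
= 300.3 mOsm/kg ≈ 300.3 mOsm/kg
Osmolar gap = measured − calculated = 303 − 300.3 = 2.7 mOsm/kg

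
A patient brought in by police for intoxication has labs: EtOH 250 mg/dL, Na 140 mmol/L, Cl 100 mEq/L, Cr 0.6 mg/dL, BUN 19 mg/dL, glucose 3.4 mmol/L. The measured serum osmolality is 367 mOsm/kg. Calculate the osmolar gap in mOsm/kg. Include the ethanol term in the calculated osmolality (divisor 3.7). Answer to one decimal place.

Calculated osmolality = 2·Na + glucose + BUN/2.8 + ethanol/3.7
= 2·140 + 3.4 + 19/2.8 + 250/3.7
= 280 + 3.40 + 6.79 + 67.57
= 357.76 mOsm/kg ≈ 357.8 mOsm/kg
Osmolar gap = measured − calculated = 367 − 357.8 = 9.2 mOsm/kg

9.2 mOsm/kg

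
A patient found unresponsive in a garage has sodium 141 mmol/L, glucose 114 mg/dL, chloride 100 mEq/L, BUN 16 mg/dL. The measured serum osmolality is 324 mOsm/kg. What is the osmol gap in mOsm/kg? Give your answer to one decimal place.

Calculated osmolality = 2·Na + glucose/18 + BUN/2.8
= 2·141 + 114/18 + 16/2.8
= 282 + 6.33 + 5.71
= 294.04 mOsm/kg ≈ 294.0 mOsm/kg
Osmolar gap = measured − calculated = 324 − 294.0 = 30.0 mOsm/kg

30.0 mOsm/kg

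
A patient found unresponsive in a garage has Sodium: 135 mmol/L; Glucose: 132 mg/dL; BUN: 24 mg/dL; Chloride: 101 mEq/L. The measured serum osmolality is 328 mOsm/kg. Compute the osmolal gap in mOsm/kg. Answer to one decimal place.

Calculated osmolality = 2·Na + glucose/18 + BUN/2.8
= 2·135 + 132/18 + 24/2.8
= 270 + 7.33 + 8.57
= 285.9 mOsm/kg ≈ 285.9 mOsm/kg
Osmolar gap = measured − calculated = 328 − 285.9 = 42.1 mOsm/kg

42.1 mOsm/kg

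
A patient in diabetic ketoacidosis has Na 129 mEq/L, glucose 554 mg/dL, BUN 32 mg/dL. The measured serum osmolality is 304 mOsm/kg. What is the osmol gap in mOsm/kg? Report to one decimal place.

Calculated osmolality = 2·Na + glucose/18 + BUN/2.8
= 2·129 + 554/18 + 32/2.8
= 258 + 30.78 + 11.43
= 300.21 mOsm/kg ≈ 300.2 mOsm/kg
Osmolar gap = measured − calculated = 304 − 300.2 = 3.8 mOsm/kg

3.8 mOsm/kg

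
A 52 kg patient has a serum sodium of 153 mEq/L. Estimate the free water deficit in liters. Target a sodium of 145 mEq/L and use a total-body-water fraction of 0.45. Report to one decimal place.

1.3 L

TBW = 0.45 · 52 = 23.4 L
Free water deficit = TBW · (Na/145 − 1)
= 23.4 · (153/145 − 1)
= 23.4 · 0.0552
= 1.29 L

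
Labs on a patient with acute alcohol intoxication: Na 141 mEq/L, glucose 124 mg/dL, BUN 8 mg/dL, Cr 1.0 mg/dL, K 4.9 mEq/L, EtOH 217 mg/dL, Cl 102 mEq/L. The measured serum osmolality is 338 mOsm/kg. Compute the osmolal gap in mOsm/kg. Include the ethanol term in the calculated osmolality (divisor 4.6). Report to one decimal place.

-0.9 mOsm/kg

Calculated osmolality = 2·Na + glucose/18 + BUN/2.8 + ethanol/4.6
= 2·141 + 124/18 + 8/2.8 + 217/4.6
= 282 + 6.89 + 2.86 + 47.17
= 338.92 mOsm/kg ≈ 338.9 mOsm/kg
Osmolar gap = measured − calculated = 338 − 338.9 = -0.9 mOsm/kg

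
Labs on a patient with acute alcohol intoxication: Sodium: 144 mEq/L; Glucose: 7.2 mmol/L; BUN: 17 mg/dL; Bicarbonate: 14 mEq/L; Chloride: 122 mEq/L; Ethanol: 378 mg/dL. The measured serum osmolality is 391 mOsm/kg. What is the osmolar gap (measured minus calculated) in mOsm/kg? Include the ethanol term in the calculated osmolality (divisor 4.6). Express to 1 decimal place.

7.6 mOsm/kg

Calculated osmolality = 2·Na + glucose + BUN/2.8 + ethanol/4.6
= 2·144 + 7.2 + 17/2.8 + 378/4.6
= 288 + 7.20 + 6.07 + 82.17
= 383.44 mOsm/kg ≈ 383.4 mOsm/kg
Osmolar gap = measured − calculated = 391 − 383.4 = 7.6 mOsm/kg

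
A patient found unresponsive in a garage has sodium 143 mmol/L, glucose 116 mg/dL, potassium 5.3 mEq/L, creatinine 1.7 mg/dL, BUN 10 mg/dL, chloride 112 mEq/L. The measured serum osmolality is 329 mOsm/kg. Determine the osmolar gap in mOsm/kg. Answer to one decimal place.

33.0 mOsm/kg

Calculated osmolality = 2·Na + glucose/18 + BUN/2.8
= 2·143 + 116/18 + 10/2.8
= 286 + 6.44 + 3.57
= 296.01 mOsm/kg ≈ 296.0 mOsm/kg
Osmolar gap = measured − calculated = 329 − 296.0 = 33.0 mOsm/kg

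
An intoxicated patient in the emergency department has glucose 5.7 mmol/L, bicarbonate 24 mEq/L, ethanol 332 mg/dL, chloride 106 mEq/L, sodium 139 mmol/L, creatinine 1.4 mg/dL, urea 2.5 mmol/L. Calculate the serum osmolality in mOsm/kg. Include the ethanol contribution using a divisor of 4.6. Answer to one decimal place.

358.4 mOsm/kg

Calculated osmolality = 2·Na + glucose + urea + ethanol/4.6
= 2·139 + 5.7 + 2.5 + 332/4.6
= 278 + 5.70 + 2.50 + 72.17
= 358.37 mOsm/kg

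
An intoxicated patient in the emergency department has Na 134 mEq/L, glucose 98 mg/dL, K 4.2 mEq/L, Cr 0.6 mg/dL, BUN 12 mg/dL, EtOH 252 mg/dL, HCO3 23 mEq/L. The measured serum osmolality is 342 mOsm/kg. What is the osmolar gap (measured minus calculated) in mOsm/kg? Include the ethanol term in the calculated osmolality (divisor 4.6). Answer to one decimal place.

9.5 mOsm/kg

Calculated osmolality = 2·Na + glucose/18 + BUN/2.8 + ethanol/4.6
= 2·134 + 98/18 + 12/2.8 + 252/4.6
= 268 + 5.44 + 4.29 + 54.78
= 332.51 mOsm/kg ≈ 332.5 mOsm/kg
Osmolar gap = measured − calculated = 342 − 332.5 = 9.5 mOsm/kg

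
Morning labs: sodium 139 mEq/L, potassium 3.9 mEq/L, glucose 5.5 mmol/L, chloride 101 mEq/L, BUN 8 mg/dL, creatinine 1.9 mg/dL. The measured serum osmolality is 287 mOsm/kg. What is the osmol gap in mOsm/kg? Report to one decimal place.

0.6 mOsm/kg

Calculated osmolality = 2·Na + glucose + BUN/2.8
= 2·139 + 5.5 + 8/2.8
= 278 + 5.50 + 2.86
= 286.36 mOsm/kg ≈ 286.4 mOsm/kg
Osmolar gap = measured − calculated = 287 − 286.4 = 0.6 mOsm/kg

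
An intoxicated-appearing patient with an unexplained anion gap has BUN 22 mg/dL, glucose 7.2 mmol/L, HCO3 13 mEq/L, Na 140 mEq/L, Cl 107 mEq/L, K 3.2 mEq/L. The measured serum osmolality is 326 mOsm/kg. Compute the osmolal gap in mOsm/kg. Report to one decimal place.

30.9 mOsm/kg

Calculated osmolality = 2·Na + glucose + BUN/2.8
= 2·140 + 7.2 + 22/2.8
= 280 + 7.20 + 7.86
= 295.06 mOsm/kg ≈ 295.1 mOsm/kg
Osmolar gap = measured − calculated = 326 − 295.1 = 30.9 mOsm/kg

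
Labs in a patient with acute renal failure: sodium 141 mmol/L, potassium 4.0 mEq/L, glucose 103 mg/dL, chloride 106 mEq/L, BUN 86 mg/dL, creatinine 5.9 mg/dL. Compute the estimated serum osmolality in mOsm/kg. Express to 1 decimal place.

318.4 mOsm/kg

Calculated osmolality = 2·Na + glucose/18 + BUN/2.8
= 2·141 + 103/18 + 86/2.8
= 282 + 5.72 + 30.71
= 318.43 mOsm/kg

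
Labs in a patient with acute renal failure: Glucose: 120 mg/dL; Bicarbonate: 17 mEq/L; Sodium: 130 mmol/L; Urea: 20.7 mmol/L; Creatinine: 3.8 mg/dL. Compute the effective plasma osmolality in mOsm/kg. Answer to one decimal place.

266.7 mOsm/kg

Effective osmolality excludes urea (freely permeant across cell membranes):
2·Na + glucose/18
= 2·130 + 120/18
= 260 + 6.67
= 266.67 mOsm/kg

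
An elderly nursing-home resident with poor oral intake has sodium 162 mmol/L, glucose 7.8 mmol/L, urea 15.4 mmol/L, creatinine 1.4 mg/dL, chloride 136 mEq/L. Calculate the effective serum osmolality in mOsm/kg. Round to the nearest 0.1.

Effective osmolality excludes urea (freely permeant across cell membranes):
2·Na + glucose
= 2·162 + 7.8
= 324 + 7.8
= 331.8 mOsm/kg

331.8 mOsm/kg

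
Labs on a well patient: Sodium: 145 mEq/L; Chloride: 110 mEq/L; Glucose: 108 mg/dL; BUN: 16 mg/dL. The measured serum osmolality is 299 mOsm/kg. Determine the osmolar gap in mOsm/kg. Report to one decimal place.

Calculated osmolality = 2·Na + glucose/18 + BUN/2.8
= 2·145 + 108/18 + 16/2.8
= 290 + 6 + 5.71
= 301.71 mOsm/kg ≈ 301.7 mOsm/kg
Osmolar gap = measured − calculated = 299 − 301.7 = -2.7 mOsm/kg

-2.7 mOsm/kg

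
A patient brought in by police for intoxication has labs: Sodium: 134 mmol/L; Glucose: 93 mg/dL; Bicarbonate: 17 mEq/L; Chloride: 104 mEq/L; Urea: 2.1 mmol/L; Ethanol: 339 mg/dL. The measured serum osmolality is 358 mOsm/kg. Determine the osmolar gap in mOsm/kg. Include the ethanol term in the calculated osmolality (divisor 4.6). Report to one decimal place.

9.0 mOsm/kg

Calculated osmolality = 2·Na + glucose/18 + urea + ethanol/4.6
= 2·134 + 93/18 + 2.1 + 339/4.6
= 268 + 5.17 + 2.10 + 73.70
= 348.97 mOsm/kg ≈ 349.0 mOsm/kg
Osmolar gap = measured − calculated = 358 − 349.0 = 9.0 mOsm/kg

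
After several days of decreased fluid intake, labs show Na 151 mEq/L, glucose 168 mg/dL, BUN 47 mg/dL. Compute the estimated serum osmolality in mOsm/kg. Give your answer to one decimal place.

328.1 mOsm/kg

Calculated osmolality = 2·Na + glucose/18 + BUN/2.8
= 2·151 + 168/18 + 47/2.8
= 302 + 9.33 + 16.79
= 328.12 mOsm/kg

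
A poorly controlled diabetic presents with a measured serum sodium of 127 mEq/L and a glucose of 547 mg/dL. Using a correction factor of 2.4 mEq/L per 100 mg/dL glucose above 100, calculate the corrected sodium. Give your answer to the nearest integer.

Corrected Na = measured Na + 2.4 · (glucose − 100)/100
= 127 + 2.4 · (547 − 100)/100
= 127 + 10.7
= 137.7 mEq/L

138 mEq/L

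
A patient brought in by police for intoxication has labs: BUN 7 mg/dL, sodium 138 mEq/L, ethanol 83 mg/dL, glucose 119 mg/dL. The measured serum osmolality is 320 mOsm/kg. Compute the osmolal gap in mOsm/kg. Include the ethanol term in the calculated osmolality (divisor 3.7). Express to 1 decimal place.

12.5 mOsm/kg

Calculated osmolality = 2·Na + glucose/18 + BUN/2.8 + ethanol/3.7
= 2·138 + 119/18 + 7/2.8 + 83/3.7
= 276 + 6.61 + 2.50 + 22.43
= 307.54 mOsm/kg ≈ 307.5 mOsm/kg
Osmolar gap = measured − calculated = 320 − 307.5 = 12.5 mOsm/kg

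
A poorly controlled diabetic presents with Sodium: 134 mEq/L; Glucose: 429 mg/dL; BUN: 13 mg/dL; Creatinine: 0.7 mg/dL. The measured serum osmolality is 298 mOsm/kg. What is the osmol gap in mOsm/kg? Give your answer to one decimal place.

Calculated osmolality = 2·Na + glucose/18 + BUN/2.8
= 2·134 + 429/18 + 13/2.8
= 268 + 23.83 + 4.64
= 296.47 mOsm/kg ≈ 296.5 mOsm/kg
Osmolar gap = measured − calculated = 298 − 296.5 = 1.5 mOsm/kg

1.5 mOsm/kg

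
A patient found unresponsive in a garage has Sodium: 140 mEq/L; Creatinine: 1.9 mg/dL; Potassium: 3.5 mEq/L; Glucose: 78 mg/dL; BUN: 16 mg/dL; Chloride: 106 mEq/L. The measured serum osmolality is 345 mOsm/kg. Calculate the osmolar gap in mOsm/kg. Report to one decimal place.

Calculated osmolality = 2·Na + glucose/18 + BUN/2.8
= 2·140 + 78/18 + 16/2.8
= 280 + 4.33 + 5.71
= 290.04 mOsm/kg ≈ 290.0 mOsm/kg
Osmolar gap = measured − calculated = 345 − 290.0 = 55.0 mOsm/kg

55.0 mOsm/kg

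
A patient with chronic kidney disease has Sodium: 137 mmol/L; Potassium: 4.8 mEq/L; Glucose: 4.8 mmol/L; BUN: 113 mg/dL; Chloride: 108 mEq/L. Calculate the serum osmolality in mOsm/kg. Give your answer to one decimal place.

319.2 mOsm/kg

Calculated osmolality = 2·Na + glucose + BUN/2.8
= 2·137 + 4.8 + 113/2.8
= 274 + 4.80 + 40.36
= 319.16 mOsm/kg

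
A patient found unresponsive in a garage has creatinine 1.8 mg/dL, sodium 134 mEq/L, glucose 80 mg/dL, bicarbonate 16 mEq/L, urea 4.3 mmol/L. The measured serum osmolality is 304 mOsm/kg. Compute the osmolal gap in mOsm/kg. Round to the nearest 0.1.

27.3 mOsm/kg

Calculated osmolality = 2·Na + glucose/18 + urea
= 2·134 + 80/18 + 4.3
= 268 + 4.44 + 4.30
= 276.74 mOsm/kg ≈ 276.7 mOsm/kg
Osmolar gap = measured − calculated = 304 − 276.7 = 27.3 mOsm/kg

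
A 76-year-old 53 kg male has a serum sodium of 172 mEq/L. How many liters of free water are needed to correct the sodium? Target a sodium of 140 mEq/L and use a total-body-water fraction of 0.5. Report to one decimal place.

TBW = 0.5 · 53 = 26.5 L
Free water deficit = TBW · (Na/140 − 1)
= 26.5 · (172/140 − 1)
= 26.5 · 0.2286
= 6.06 L

6.1 L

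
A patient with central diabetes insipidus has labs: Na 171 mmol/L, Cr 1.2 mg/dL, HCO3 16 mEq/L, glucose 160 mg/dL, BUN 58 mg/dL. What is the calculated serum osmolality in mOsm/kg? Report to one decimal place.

Calculated osmolality = 2·Na + glucose/18 + BUN/2.8
= 2·171 + 160/18 + 58/2.8
= 342 + 8.89 + 20.71
= 371.6 mOsm/kg

371.6 mOsm/kg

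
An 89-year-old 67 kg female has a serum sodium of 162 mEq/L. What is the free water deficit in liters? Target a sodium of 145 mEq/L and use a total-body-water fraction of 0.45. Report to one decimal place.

3.5 L

TBW = 0.45 · 67 = 30.15 L
Free water deficit = TBW · (Na/145 − 1)
= 30.15 · (162/145 − 1)
= 30.15 · 0.1172
= 3.53 L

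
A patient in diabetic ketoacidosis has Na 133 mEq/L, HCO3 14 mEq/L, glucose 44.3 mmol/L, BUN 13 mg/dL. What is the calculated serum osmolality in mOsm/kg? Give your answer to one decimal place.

Calculated osmolality = 2·Na + glucose + BUN/2.8
= 2·133 + 44.3 + 13/2.8
= 266 + 44.30 + 4.64
= 314.94 mOsm/kg

314.9 mOsm/kg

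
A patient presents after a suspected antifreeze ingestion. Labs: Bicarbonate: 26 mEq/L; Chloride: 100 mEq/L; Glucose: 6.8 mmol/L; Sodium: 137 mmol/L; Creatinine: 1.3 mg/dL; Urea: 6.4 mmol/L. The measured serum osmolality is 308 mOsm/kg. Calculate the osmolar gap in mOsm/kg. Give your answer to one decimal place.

Calculated osmolality = 2·Na + glucose + urea
= 2·137 + 6.8 + 6.4
= 274 + 6.80 + 6.40
= 287.2 mOsm/kg ≈ 287.2 mOsm/kg
Osmolar gap = measured − calculated = 308 − 287.2 = 20.8 mOsm/kg

20.8 mOsm/kg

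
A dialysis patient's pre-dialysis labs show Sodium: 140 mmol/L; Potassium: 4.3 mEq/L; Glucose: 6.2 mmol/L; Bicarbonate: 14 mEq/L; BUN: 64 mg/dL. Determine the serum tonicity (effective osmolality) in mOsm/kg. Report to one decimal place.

Effective osmolality excludes urea (freely permeant across cell membranes):
2·Na + glucose
= 2·140 + 6.2
= 280 + 6.2
= 286.2 mOsm/kg

286.2 mOsm/kg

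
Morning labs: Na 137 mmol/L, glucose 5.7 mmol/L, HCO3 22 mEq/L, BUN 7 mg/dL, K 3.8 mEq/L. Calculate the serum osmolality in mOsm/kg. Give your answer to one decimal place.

282.2 mOsm/kg

Calculated osmolality = 2·Na + glucose + BUN/2.8
= 2·137 + 5.7 + 7/2.8
= 274 + 5.70 + 2.50
= 282.2 mOsm/kg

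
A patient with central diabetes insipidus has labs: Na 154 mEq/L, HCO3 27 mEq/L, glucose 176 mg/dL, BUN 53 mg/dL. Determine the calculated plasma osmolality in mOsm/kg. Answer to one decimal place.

Calculated osmolality = 2·Na + glucose/18 + BUN/2.8
= 2·154 + 176/18 + 53/2.8
= 308 + 9.78 + 18.93
= 336.71 mOsm/kg

336.7 mOsm/kg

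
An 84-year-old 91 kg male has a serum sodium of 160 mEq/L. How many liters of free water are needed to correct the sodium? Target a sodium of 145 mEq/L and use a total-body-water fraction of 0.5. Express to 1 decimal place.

TBW = 0.5 · 91 = 45.5 L
Free water deficit = TBW · (Na/145 − 1)
= 45.5 · (160/145 − 1)
= 45.5 · 0.1034
= 4.7 L

4.7 L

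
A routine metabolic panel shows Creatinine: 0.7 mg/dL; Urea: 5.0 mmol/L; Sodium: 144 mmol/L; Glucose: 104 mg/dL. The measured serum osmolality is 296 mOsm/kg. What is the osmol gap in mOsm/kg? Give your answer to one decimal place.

Calculated osmolality = 2·Na + glucose/18 + urea
= 2·144 + 104/18 + 5
= 288 + 5.78 + 5
= 298.78 mOsm/kg ≈ 298.8 mOsm/kg
Osmolar gap = measured − calculated = 296 − 298.8 = -2.8 mOsm/kg

-2.8 mOsm/kg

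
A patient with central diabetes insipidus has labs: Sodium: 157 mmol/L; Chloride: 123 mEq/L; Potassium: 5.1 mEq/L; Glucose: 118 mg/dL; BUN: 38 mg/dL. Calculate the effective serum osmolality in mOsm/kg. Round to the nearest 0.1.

320.6 mOsm/kg

Effective osmolality excludes urea (freely permeant across cell membranes):
2·Na + glucose/18
= 2·157 + 118/18
= 314 + 6.56
= 320.56 mOsm/kg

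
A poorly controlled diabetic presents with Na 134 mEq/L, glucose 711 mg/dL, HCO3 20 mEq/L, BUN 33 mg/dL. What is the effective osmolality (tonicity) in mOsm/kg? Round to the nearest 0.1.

307.5 mOsm/kg

Effective osmolality excludes urea (freely permeant across cell membranes):
2·Na + glucose/18
= 2·134 + 711/18
= 268 + 39.5
= 307.5 mOsm/kg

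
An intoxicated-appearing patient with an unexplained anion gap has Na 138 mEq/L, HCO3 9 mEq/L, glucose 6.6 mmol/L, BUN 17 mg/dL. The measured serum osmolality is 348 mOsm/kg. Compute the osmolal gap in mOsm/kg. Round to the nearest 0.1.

59.3 mOsm/kg

Calculated osmolality = 2·Na + glucose + BUN/2.8
= 2·138 + 6.6 + 17/2.8
= 276 + 6.60 + 6.07
= 288.67 mOsm/kg ≈ 288.7 mOsm/kg
Osmolar gap = measured − calculated = 348 − 288.7 = 59.3 mOsm/kg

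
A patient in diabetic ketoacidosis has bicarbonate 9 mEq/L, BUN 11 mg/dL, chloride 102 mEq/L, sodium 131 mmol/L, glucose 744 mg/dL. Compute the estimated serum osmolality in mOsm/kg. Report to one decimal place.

Calculated osmolality = 2·Na + glucose/18 + BUN/2.8
= 2·131 + 744/18 + 11/2.8
= 262 + 41.33 + 3.93
= 307.26 mOsm/kg

307.3 mOsm/kg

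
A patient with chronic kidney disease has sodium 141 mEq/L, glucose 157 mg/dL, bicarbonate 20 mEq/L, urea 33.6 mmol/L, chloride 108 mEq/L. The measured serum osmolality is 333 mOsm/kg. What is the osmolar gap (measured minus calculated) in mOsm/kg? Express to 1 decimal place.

8.7 mOsm/kg

Calculated osmolality = 2·Na + glucose/18 + urea
= 2·141 + 157/18 + 33.6
= 282 + 8.72 + 33.60
= 324.32 mOsm/kg ≈ 324.3 mOsm/kg
Osmolar gap = measured − calculated = 333 − 324.3 = 8.7 mOsm/kg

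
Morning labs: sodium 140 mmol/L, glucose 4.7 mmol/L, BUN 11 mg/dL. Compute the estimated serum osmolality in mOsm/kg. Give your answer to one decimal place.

Calculated osmolality = 2·Na + glucose + BUN/2.8
= 2·140 + 4.7 + 11/2.8
= 280 + 4.70 + 3.93
= 288.63 mOsm/kg

288.6 mOsm/kg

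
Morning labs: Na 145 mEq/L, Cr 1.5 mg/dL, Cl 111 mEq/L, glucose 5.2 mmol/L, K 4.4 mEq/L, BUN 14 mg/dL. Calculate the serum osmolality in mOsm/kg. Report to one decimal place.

Calculated osmolality = 2·Na + glucose + BUN/2.8
= 2·145 + 5.2 + 14/2.8
= 290 + 5.20 + 5
= 300.2 mOsm/kg

300.2 mOsm/kg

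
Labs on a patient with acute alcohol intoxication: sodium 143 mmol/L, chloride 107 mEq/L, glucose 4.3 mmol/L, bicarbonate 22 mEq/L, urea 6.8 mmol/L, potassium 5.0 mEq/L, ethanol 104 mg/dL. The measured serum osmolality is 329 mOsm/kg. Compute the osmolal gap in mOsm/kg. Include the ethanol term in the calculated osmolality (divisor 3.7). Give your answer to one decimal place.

3.8 mOsm/kg

Calculated osmolality = 2·Na + glucose + urea + ethanol/3.7
= 2·143 + 4.3 + 6.8 + 104/3.7
= 286 + 4.30 + 6.80 + 28.11
= 325.21 mOsm/kg ≈ 325.2 mOsm/kg
Osmolar gap = measured − calculated = 329 − 325.2 = 3.8 mOsm/kg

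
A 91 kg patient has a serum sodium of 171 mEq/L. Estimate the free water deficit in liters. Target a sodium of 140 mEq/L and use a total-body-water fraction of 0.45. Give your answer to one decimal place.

9.1 L

TBW = 0.45 · 91 = 40.95 L
Free water deficit = TBW · (Na/140 − 1)
= 40.95 · (171/140 − 1)
= 40.95 · 0.2214
= 9.07 L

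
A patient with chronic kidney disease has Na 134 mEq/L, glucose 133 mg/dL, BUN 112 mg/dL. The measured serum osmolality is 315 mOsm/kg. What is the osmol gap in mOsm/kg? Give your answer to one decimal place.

-0.4 mOsm/kg

Calculated osmolality = 2·Na + glucose/18 + BUN/2.8
= 2·134 + 133/18 + 112/2.8
= 268 + 7.39 + 40
= 315.39 mOsm/kg ≈ 315.4 mOsm/kg
Osmolar gap = measured − calculated = 315 − 315.4 = -0.4 mOsm/kg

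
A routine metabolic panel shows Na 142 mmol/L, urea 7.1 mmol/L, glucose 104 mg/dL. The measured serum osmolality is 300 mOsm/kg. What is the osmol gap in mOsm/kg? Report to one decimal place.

Calculated osmolality = 2·Na + glucose/18 + urea
= 2·142 + 104/18 + 7.1
= 284 + 5.78 + 7.10
= 296.88 mOsm/kg ≈ 296.9 mOsm/kg
Osmolar gap = measured − calculated = 300 − 296.9 = 3.1 mOsm/kg

3.1 mOsm/kg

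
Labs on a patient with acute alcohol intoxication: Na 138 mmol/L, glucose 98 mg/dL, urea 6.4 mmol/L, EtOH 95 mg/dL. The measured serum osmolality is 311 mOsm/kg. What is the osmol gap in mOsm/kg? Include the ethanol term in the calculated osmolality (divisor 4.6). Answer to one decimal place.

2.5 mOsm/kg

Calculated osmolality = 2·Na + glucose/18 + urea + ethanol/4.6
= 2·138 + 98/18 + 6.4 + 95/4.6
= 276 + 5.44 + 6.40 + 20.65
= 308.49 mOsm/kg ≈ 308.5 mOsm/kg
Osmolar gap = measured − calculated = 311 − 308.5 = 2.5 mOsm/kg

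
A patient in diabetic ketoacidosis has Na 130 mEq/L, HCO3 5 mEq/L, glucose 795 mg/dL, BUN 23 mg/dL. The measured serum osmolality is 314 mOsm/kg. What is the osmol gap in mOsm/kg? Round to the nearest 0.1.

1.6 mOsm/kg

Calculated osmolality = 2·Na + glucose/18 + BUN/2.8
= 2·130 + 795/18 + 23/2.8
= 260 + 44.17 + 8.21
= 312.38 mOsm/kg ≈ 312.4 mOsm/kg
Osmolar gap = measured − calculated = 314 − 312.4 = 1.6 mOsm/kg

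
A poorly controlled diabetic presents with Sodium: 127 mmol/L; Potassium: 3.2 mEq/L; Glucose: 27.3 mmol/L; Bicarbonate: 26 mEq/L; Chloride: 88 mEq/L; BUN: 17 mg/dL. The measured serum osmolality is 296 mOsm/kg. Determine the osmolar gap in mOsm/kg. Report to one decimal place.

8.6 mOsm/kg

Calculated osmolality = 2·Na + glucose + BUN/2.8
= 2·127 + 27.3 + 17/2.8
= 254 + 27.30 + 6.07
= 287.37 mOsm/kg ≈ 287.4 mOsm/kg
Osmolar gap = measured − calculated = 296 − 287.4 = 8.6 mOsm/kg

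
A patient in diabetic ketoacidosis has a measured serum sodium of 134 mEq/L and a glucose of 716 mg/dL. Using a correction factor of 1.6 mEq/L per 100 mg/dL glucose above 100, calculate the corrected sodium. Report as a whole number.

Corrected Na = measured Na + 1.6 · (glucose − 100)/100
= 134 + 1.6 · (716 − 100)/100
= 134 + 9.9
= 143.9 mEq/L

144 mEq/L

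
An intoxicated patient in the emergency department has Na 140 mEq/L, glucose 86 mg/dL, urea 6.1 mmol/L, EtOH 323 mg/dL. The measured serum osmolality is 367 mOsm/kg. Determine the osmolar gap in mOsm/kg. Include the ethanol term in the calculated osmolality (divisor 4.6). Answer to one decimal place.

5.9 mOsm/kg

Calculated osmolality = 2·Na + glucose/18 + urea + ethanol/4.6
= 2·140 + 86/18 + 6.1 + 323/4.6
= 280 + 4.78 + 6.10 + 70.22
= 361.1 mOsm/kg ≈ 361.1 mOsm/kg
Osmolar gap = measured − calculated = 367 − 361.1 = 5.9 mOsm/kg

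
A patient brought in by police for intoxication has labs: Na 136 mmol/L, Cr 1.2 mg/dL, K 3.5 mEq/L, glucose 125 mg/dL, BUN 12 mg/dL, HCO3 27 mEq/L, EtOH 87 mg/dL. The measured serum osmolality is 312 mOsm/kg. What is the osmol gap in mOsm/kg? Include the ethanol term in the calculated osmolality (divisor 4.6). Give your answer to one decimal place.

Calculated osmolality = 2·Na + glucose/18 + BUN/2.8 + ethanol/4.6
= 2·136 + 125/18 + 12/2.8 + 87/4.6
= 272 + 6.94 + 4.29 + 18.91
= 302.14 mOsm/kg ≈ 302.1 mOsm/kg
Osmolar gap = measured − calculated = 312 − 302.1 = 9.9 mOsm/kg

9.9 mOsm/kg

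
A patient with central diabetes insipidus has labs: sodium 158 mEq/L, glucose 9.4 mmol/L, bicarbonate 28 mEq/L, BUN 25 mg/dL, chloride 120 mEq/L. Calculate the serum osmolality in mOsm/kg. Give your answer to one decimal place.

Calculated osmolality = 2·Na + glucose + BUN/2.8
= 2·158 + 9.4 + 25/2.8
= 316 + 9.40 + 8.93
= 334.33 mOsm/kg

334.3 mOsm/kg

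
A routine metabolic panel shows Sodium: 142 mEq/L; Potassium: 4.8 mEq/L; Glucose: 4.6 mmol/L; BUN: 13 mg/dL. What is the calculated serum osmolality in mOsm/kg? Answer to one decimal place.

Calculated osmolality = 2·Na + glucose + BUN/2.8
= 2·142 + 4.6 + 13/2.8
= 284 + 4.60 + 4.64
= 293.24 mOsm/kg

293.2 mOsm/kg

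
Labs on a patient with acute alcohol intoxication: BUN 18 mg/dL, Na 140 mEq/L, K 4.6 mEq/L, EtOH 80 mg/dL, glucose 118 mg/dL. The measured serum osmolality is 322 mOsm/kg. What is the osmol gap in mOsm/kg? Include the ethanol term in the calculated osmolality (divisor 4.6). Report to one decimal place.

11.6 mOsm/kg

Calculated osmolality = 2·Na + glucose/18 + BUN/2.8 + ethanol/4.6
= 2·140 + 118/18 + 18/2.8 + 80/4.6
= 280 + 6.56 + 6.43 + 17.39
= 310.38 mOsm/kg ≈ 310.4 mOsm/kg
Osmolar gap = measured − calculated = 322 − 310.4 = 11.6 mOsm/kg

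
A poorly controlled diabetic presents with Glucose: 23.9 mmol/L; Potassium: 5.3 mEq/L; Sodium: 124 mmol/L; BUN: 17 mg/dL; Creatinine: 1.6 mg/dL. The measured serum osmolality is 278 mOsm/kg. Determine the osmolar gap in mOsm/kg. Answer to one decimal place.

0.0 mOsm/kg

Calculated osmolality = 2·Na + glucose + BUN/2.8
= 2·124 + 23.9 + 17/2.8
= 248 + 23.90 + 6.07
= 277.97 mOsm/kg ≈ 278.0 mOsm/kg
Osmolar gap = measured − calculated = 278 − 278.0 = 0.0 mOsm/kg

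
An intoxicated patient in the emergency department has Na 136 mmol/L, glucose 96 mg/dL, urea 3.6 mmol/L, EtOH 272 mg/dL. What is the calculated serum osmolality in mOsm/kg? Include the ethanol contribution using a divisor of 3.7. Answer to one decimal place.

Calculated osmolality = 2·Na + glucose/18 + urea + ethanol/3.7
= 2·136 + 96/18 + 3.6 + 272/3.7
= 272 + 5.33 + 3.60 + 73.51
= 354.44 mOsm/kg

354.4 mOsm/kg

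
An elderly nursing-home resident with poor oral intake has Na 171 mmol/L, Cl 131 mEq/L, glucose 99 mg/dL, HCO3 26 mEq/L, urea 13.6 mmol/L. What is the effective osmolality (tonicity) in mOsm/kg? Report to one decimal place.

Effective osmolality excludes urea (freely permeant across cell membranes):
2·Na + glucose/18
= 2·171 + 99/18
= 342 + 5.5
= 347.5 mOsm/kg

347.5 mOsm/kg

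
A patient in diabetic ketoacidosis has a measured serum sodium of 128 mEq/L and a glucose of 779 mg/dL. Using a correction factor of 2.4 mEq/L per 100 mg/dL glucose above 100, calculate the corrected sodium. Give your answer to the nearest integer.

Corrected Na = measured Na + 2.4 · (glucose − 100)/100
= 128 + 2.4 · (779 − 100)/100
= 128 + 16.3
= 144.3 mEq/L

144 mEq/L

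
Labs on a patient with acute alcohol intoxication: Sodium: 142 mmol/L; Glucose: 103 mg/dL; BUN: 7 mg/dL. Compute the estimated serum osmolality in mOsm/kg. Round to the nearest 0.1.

292.2 mOsm/kg

Calculated osmolality = 2·Na + glucose/18 + BUN/2.8
= 2·142 + 103/18 + 7/2.8
= 284 + 5.72 + 2.50
= 292.22 mOsm/kg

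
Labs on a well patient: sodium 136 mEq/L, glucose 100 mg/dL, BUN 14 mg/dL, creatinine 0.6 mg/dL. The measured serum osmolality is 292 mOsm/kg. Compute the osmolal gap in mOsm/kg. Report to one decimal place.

Calculated osmolality = 2·Na + glucose/18 + BUN/2.8
= 2·136 + 100/18 + 14/2.8
= 272 + 5.56 + 5
= 282.56 mOsm/kg ≈ 282.6 mOsm/kg
Osmolar gap = measured − calculated = 292 − 282.6 = 9.4 mOsm/kg

9.4 mOsm/kg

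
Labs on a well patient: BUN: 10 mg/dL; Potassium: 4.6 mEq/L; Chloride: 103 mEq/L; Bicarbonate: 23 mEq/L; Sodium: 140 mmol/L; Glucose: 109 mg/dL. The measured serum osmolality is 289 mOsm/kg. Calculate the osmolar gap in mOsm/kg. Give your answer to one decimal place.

-0.6 mOsm/kg

Calculated osmolality = 2·Na + glucose/18 + BUN/2.8
= 2·140 + 109/18 + 10/2.8
= 280 + 6.06 + 3.57
= 289.63 mOsm/kg ≈ 289.6 mOsm/kg
Osmolar gap = measured − calculated = 289 − 289.6 = -0.6 mOsm/kg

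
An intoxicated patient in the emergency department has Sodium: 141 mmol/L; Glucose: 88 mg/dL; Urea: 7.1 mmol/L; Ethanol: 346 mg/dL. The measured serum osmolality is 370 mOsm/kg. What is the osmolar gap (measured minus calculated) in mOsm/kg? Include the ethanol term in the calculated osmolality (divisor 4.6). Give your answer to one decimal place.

Calculated osmolality = 2·Na + glucose/18 + urea + ethanol/4.6
= 2·141 + 88/18 + 7.1 + 346/4.6
= 282 + 4.89 + 7.10 + 75.22
= 369.21 mOsm/kg ≈ 369.2 mOsm/kg
Osmolar gap = measured − calculated = 370 − 369.2 = 0.8 mOsm/kg

0.8 mOsm/kg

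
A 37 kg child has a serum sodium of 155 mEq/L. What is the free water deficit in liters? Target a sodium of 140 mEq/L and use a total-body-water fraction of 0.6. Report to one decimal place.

TBW = 0.6 · 37 = 22.2 L
Free water deficit = TBW · (Na/140 − 1)
= 22.2 · (155/140 − 1)
= 22.2 · 0.1071
= 2.38 L

2.4 L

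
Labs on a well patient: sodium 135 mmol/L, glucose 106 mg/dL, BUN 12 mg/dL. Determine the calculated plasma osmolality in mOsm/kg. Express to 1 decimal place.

Calculated osmolality = 2·Na + glucose/18 + BUN/2.8
= 2·135 + 106/18 + 12/2.8
= 270 + 5.89 + 4.29
= 280.18 mOsm/kg

280.2 mOsm/kg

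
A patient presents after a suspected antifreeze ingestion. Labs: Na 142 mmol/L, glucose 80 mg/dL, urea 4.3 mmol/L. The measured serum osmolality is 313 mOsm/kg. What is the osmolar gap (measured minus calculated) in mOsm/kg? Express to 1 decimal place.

Calculated osmolality = 2·Na + glucose/18 + urea
= 2·142 + 80/18 + 4.3
= 284 + 4.44 + 4.30
= 292.74 mOsm/kg ≈ 292.7 mOsm/kg
Osmolar gap = measured − calculated = 313 − 292.7 = 20.3 mOsm/kg

20.3 mOsm/kg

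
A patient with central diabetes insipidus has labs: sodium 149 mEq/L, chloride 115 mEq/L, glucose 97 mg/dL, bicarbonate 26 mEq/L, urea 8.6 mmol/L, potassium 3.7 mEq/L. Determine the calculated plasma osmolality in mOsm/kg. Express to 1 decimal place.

312.0 mOsm/kg

Calculated osmolality = 2·Na + glucose/18 + urea
= 2·149 + 97/18 + 8.6
= 298 + 5.39 + 8.60
= 311.99 mOsm/kg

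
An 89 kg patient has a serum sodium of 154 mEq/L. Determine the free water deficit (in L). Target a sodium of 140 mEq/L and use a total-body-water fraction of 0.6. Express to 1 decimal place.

TBW = 0.6 · 89 = 53.4 L
Free water deficit = TBW · (Na/140 − 1)
= 53.4 · (154/140 − 1)
= 53.4 · 0.1
= 5.34 L

5.3 L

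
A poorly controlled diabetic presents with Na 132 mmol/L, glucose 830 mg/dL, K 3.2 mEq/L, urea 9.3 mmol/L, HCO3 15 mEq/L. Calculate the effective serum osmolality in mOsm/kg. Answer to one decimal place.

310.1 mOsm/kg

Effective osmolality excludes urea (freely permeant across cell membranes):
2·Na + glucose/18
= 2·132 + 830/18
= 264 + 46.11
= 310.11 mOsm/kg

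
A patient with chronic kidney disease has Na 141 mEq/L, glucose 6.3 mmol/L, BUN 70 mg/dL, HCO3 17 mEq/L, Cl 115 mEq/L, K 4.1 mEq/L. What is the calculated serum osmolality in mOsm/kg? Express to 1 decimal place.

313.3 mOsm/kg

Calculated osmolality = 2·Na + glucose + BUN/2.8
= 2·141 + 6.3 + 70/2.8
= 282 + 6.30 + 25
= 313.3 mOsm/kg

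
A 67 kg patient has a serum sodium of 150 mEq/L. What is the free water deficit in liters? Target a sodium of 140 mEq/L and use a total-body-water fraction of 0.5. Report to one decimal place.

TBW = 0.5 · 67 = 33.5 L
Free water deficit = TBW · (Na/140 − 1)
= 33.5 · (150/140 − 1)
= 33.5 · 0.0714
= 2.39 L

2.4 L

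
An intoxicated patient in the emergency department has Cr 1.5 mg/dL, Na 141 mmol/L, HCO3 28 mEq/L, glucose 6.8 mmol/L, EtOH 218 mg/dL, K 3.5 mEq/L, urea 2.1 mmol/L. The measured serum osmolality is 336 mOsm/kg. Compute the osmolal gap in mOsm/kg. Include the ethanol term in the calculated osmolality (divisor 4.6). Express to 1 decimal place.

-2.3 mOsm/kg

Calculated osmolality = 2·Na + glucose + urea + ethanol/4.6
= 2·141 + 6.8 + 2.1 + 218/4.6
= 282 + 6.80 + 2.10 + 47.39
= 338.29 mOsm/kg ≈ 338.3 mOsm/kg
Osmolar gap = measured − calculated = 336 − 338.3 = -2.3 mOsm/kg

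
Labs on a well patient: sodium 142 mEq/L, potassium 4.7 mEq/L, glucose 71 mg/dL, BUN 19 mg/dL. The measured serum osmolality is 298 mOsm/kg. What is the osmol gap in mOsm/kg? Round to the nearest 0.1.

Calculated osmolality = 2·Na + glucose/18 + BUN/2.8
= 2·142 + 71/18 + 19/2.8
= 284 + 3.94 + 6.79
= 294.73 mOsm/kg ≈ 294.7 mOsm/kg
Osmolar gap = measured − calculated = 298 − 294.7 = 3.3 mOsm/kg

3.3 mOsm/kg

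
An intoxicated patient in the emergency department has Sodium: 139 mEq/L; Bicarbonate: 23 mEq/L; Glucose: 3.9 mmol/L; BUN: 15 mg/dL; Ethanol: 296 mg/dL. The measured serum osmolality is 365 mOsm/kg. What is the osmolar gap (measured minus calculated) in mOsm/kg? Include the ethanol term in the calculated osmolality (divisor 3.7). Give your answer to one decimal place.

Calculated osmolality = 2·Na + glucose + BUN/2.8 + ethanol/3.7
= 2·139 + 3.9 + 15/2.8 + 296/3.7
= 278 + 3.90 + 5.36 + 80
= 367.26 mOsm/kg ≈ 367.3 mOsm/kg
Osmolar gap = measured − calculated = 365 − 367.3 = -2.3 mOsm/kg

-2.3 mOsm/kg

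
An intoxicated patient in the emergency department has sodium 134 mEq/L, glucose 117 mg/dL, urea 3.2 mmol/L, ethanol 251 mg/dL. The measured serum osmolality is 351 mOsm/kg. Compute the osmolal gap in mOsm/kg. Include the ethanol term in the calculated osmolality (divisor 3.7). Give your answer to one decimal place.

5.5 mOsm/kg

Calculated osmolality = 2·Na + glucose/18 + urea + ethanol/3.7
= 2·134 + 117/18 + 3.2 + 251/3.7
= 268 + 6.50 + 3.20 + 67.84
= 345.54 mOsm/kg ≈ 345.5 mOsm/kg
Osmolar gap = measured − calculated = 351 − 345.5 = 5.5 mOsm/kg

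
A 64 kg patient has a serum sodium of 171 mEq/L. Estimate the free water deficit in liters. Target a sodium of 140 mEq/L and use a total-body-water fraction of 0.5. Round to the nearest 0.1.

7.1 L

TBW = 0.5 · 64 = 32 L
Free water deficit = TBW · (Na/140 − 1)
= 32 · (171/140 − 1)
= 32 · 0.2214
= 7.08 L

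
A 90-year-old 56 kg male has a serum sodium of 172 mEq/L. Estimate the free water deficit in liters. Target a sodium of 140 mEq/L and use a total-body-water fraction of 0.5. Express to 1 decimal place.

TBW = 0.5 · 56 = 28 L
Free water deficit = TBW · (Na/140 − 1)
= 28 · (172/140 − 1)
= 28 · 0.2286
= 6.4 L

6.4 L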